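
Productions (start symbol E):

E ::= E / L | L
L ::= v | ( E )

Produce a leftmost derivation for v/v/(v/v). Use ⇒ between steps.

E ⇒ E/L ⇒ E/L/L ⇒ L/L/L ⇒ v/L/L ⇒ v/v/L ⇒ v/v/(E) ⇒ v/v/(E/L) ⇒ v/v/(L/L) ⇒ v/v/(v/L) ⇒ v/v/(v/v)

E ⇒ E/L   [E ::= E / L]
E/L ⇒ E/L/L   [E ::= E / L]
E/L/L ⇒ L/L/L   [E ::= L]
L/L/L ⇒ v/L/L   [L ::= v]
v/L/L ⇒ v/v/L   [L ::= v]
v/v/L ⇒ v/v/(E)   [L ::= ( E )]
v/v/(E) ⇒ v/v/(E/L)   [E ::= E / L]
v/v/(E/L) ⇒ v/v/(L/L)   [E ::= L]
v/v/(L/L) ⇒ v/v/(v/L)   [L ::= v]
v/v/(v/L) ⇒ v/v/(v/v)   [L ::= v]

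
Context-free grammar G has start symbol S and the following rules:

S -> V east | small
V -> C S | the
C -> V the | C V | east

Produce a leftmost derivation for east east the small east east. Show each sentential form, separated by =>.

S => V east => C S east => east S east => east V east east => east C S east east => east C V S east east => east east V S east east => east east the S east east => east east the small east east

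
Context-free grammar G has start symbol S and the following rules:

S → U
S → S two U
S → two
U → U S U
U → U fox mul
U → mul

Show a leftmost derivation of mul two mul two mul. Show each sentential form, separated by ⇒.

S ⇒ S two U ⇒ S two U two U ⇒ U two U two U ⇒ mul two U two U ⇒ mul two mul two U ⇒ mul two mul two mul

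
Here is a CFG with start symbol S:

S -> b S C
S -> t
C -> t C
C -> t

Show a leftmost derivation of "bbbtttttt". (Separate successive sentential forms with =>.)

S => bSC => bbSCC => bbbSCCC => bbbtCCC => bbbttCCC => bbbtttCCC => bbbttttCC => bbbtttttC => bbbtttttt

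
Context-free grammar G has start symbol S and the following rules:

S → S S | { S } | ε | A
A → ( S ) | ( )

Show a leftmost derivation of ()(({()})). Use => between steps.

S => SS   [S → S S]
SS => SSS   [S → S S]
SSS => ASS   [S → A]
ASS => ()SS   [A → ( )]
()SS => ()AS   [S → A]
()AS => ()(S)S   [A → ( S )]
()(S)S => ()(A)S   [S → A]
()(A)S => ()((S))S   [A → ( S )]
()((S))S => ()(({S}))S   [S → { S }]
()(({S}))S => ()(({A}))S   [S → A]
()(({A}))S => ()(({()}))S   [A → ( )]
()(({()}))S => ()(({()}))   [S → ε]

S=>SS=>SSS=>ASS=>()SS=>()AS=>()(S)S=>()(A)S=>()((S))S=>()(({S}))S=>()(({A}))S=>()(({()}))S=>()(({()}))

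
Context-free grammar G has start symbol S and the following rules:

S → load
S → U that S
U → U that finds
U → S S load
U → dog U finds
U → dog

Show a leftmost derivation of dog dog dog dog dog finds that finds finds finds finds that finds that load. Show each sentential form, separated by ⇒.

S ⇒ U that S   [S → U that S]
U that S ⇒ U that finds that S   [U → U that finds]
U that finds that S ⇒ dog U finds that finds that S   [U → dog U finds]
dog U finds that finds that S ⇒ dog dog U finds finds that finds that S   [U → dog U finds]
dog dog U finds finds that finds that S ⇒ dog dog dog U finds finds finds that finds that S   [U → dog U finds]
dog dog dog U finds finds finds that finds that S ⇒ dog dog dog U that finds finds finds finds that finds that S   [U → U that finds]
dog dog dog U that finds finds finds finds that finds that S ⇒ dog dog dog dog U finds that finds finds finds finds that finds that S   [U → dog U finds]
dog dog dog dog U finds that finds finds finds finds that finds that S ⇒ dog dog dog dog dog finds that finds finds finds finds that finds that S   [U → dog]
dog dog dog dog dog finds that finds finds finds finds that finds that S ⇒ dog dog dog dog dog finds that finds finds finds finds that finds that load   [S → load]

S ⇒ U that S ⇒ U that finds that S ⇒ dog U finds that finds that S ⇒ dog dog U finds finds that finds that S ⇒ dog dog dog U finds finds finds that finds that S ⇒ dog dog dog U that finds finds finds finds that finds that S ⇒ dog dog dog dog U finds that finds finds finds finds that finds that S ⇒ dog dog dog dog dog finds that finds finds finds finds that finds that S ⇒ dog dog dog dog dog finds that finds finds finds finds that finds that load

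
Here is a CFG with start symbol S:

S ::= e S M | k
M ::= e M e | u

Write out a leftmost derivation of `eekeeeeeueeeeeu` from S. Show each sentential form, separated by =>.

S => eSM   [S ::= e S M]
eSM => eeSMM   [S ::= e S M]
eeSMM => eekMM   [S ::= k]
eekMM => eekeMeM   [M ::= e M e]
eekeMeM => eekeeMeeM   [M ::= e M e]
eekeeMeeM => eekeeeMeeeM   [M ::= e M e]
eekeeeMeeeM => eekeeeeMeeeeM   [M ::= e M e]
eekeeeeMeeeeM => eekeeeeeMeeeeeM   [M ::= e M e]
eekeeeeeMeeeeeM => eekeeeeeueeeeeM   [M ::= u]
eekeeeeeueeeeeM => eekeeeeeueeeeeu   [M ::= u]

S=>eSM=>eeSMM=>eekMM=>eekeMeM=>eekeeMeeM=>eekeeeMeeeM=>eekeeeeMeeeeM=>eekeeeeeMeeeeeM=>eekeeeeeueeeeeM=>eekeeeeeueeeeeu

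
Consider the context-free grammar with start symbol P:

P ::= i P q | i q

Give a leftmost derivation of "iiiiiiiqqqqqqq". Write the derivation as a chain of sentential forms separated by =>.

P => iPq   [P ::= i P q]
iPq => iiPqq   [P ::= i P q]
iiPqq => iiiPqqq   [P ::= i P q]
iiiPqqq => iiiiPqqqq   [P ::= i P q]
iiiiPqqqq => iiiiiPqqqqq   [P ::= i P q]
iiiiiPqqqqq => iiiiiiPqqqqqq   [P ::= i P q]
iiiiiiPqqqqqq => iiiiiiiqqqqqqq   [P ::= i q]

P => iPq => iiPqq => iiiPqqq => iiiiPqqqq => iiiiiPqqqqq => iiiiiiPqqqqqq => iiiiiiiqqqqqqq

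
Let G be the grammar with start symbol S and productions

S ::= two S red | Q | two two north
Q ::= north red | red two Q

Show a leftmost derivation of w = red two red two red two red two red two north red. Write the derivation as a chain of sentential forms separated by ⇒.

S ⇒ Q ⇒ red two Q ⇒ red two red two Q ⇒ red two red two red two Q ⇒ red two red two red two red two Q ⇒ red two red two red two red two red two Q ⇒ red two red two red two red two red two north red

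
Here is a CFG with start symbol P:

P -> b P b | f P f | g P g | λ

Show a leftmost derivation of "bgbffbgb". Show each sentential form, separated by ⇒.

P ⇒ bPb   [P -> b P b]
bPb ⇒ bgPgb   [P -> g P g]
bgPgb ⇒ bgbPbgb   [P -> b P b]
bgbPbgb ⇒ bgbfPfbgb   [P -> f P f]
bgbfPfbgb ⇒ bgbffbgb   [P -> λ]

P ⇒ bPb ⇒ bgPgb ⇒ bgbPbgb ⇒ bgbfPfbgb ⇒ bgbffbgb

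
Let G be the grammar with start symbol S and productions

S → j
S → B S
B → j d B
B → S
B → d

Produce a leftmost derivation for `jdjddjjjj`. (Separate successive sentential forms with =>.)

S => BS   [S → B S]
BS => SS   [B → S]
SS => BSS   [S → B S]
BSS => jdBSS   [B → j d B]
jdBSS => jdjdBSS   [B → j d B]
jdjdBSS => jdjdSSS   [B → S]
jdjdSSS => jdjdBSSS   [S → B S]
jdjdBSSS => jdjdSSSS   [B → S]
jdjdSSSS => jdjdBSSSS   [S → B S]
jdjdBSSSS => jdjddSSSS   [B → d]
jdjddSSSS => jdjddjSSS   [S → j]
jdjddjSSS => jdjddjjSS   [S → j]
jdjddjjSS => jdjddjjjS   [S → j]
jdjddjjjS => jdjddjjjj   [S → j]

S=>BS=>SS=>BSS=>jdBSS=>jdjdBSS=>jdjdSSS=>jdjdBSSS=>jdjdSSSS=>jdjdBSSSS=>jdjddSSSS=>jdjddjSSS=>jdjddjjSS=>jdjddjjjS=>jdjddjjjj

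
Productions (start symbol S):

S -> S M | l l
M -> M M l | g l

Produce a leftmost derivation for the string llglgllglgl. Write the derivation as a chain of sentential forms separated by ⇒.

S ⇒ SM ⇒ SMM ⇒ SMMM ⇒ llMMM ⇒ llMMlMM ⇒ llglMlMM ⇒ llglgllMM ⇒ llglgllglM ⇒ llglgllglgl

S ⇒ SM   [S -> S M]
SM ⇒ SMM   [S -> S M]
SMM ⇒ SMMM   [S -> S M]
SMMM ⇒ llMMM   [S -> l l]
llMMM ⇒ llMMlMM   [M -> M M l]
llMMlMM ⇒ llglMlMM   [M -> g l]
llglMlMM ⇒ llglgllMM   [M -> g l]
llglgllMM ⇒ llglgllglM   [M -> g l]
llglgllglM ⇒ llglgllglgl   [M -> g l]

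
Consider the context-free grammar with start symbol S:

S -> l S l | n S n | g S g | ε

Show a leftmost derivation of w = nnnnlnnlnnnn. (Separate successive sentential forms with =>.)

S=>nSn=>nnSnn=>nnnSnnn=>nnnnSnnnn=>nnnnlSlnnnn=>nnnnlnSnlnnnn=>nnnnlnnlnnnn

S => nSn   [S -> n S n]
nSn => nnSnn   [S -> n S n]
nnSnn => nnnSnnn   [S -> n S n]
nnnSnnn => nnnnSnnnn   [S -> n S n]
nnnnSnnnn => nnnnlSlnnnn   [S -> l S l]
nnnnlSlnnnn => nnnnlnSnlnnnn   [S -> n S n]
nnnnlnSnlnnnn => nnnnlnnlnnnn   [S -> ε]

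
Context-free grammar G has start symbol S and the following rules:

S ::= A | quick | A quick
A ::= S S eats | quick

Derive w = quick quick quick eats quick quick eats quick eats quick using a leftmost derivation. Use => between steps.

S => A quick => S S eats quick => A S eats quick => S S eats S eats quick => A quick S eats S eats quick => S S eats quick S eats S eats quick => A S eats quick S eats S eats quick => quick S eats quick S eats S eats quick => quick A quick eats quick S eats S eats quick => quick quick quick eats quick S eats S eats quick => quick quick quick eats quick quick eats S eats quick => quick quick quick eats quick quick eats quick eats quick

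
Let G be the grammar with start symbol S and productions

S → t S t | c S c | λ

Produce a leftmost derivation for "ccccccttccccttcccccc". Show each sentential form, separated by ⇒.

S⇒cSc⇒ccScc⇒cccSccc⇒ccccScccc⇒cccccSccccc⇒ccccccScccccc⇒cccccctStcccccc⇒ccccccttSttcccccc⇒ccccccttcScttcccccc⇒ccccccttccSccttcccccc⇒ccccccttccccttcccccc

S ⇒ cSc   [S → c S c]
cSc ⇒ ccScc   [S → c S c]
ccScc ⇒ cccSccc   [S → c S c]
cccSccc ⇒ ccccScccc   [S → c S c]
ccccScccc ⇒ cccccSccccc   [S → c S c]
cccccSccccc ⇒ ccccccScccccc   [S → c S c]
ccccccScccccc ⇒ cccccctStcccccc   [S → t S t]
cccccctStcccccc ⇒ ccccccttSttcccccc   [S → t S t]
ccccccttSttcccccc ⇒ ccccccttcScttcccccc   [S → c S c]
ccccccttcScttcccccc ⇒ ccccccttccSccttcccccc   [S → c S c]
ccccccttccSccttcccccc ⇒ ccccccttccccttcccccc   [S → λ]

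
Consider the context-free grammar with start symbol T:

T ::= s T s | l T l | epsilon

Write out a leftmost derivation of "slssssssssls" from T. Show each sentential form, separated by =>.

T=>sTs=>slTls=>slsTsls=>slssTssls=>slsssTsssls=>slssssTssssls=>slssssssssls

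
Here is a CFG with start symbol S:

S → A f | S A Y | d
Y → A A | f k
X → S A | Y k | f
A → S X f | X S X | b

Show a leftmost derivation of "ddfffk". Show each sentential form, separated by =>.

S=>SAY=>dAY=>dSXfY=>ddXfY=>ddffY=>ddfffk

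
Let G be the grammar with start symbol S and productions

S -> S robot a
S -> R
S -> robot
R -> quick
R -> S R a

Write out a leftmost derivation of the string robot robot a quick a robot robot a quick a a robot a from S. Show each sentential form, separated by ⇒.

S ⇒ S robot a   [S -> S robot a]
S robot a ⇒ R robot a   [S -> R]
R robot a ⇒ S R a robot a   [R -> S R a]
S R a robot a ⇒ R R a robot a   [S -> R]
R R a robot a ⇒ S R a R a robot a   [R -> S R a]
S R a R a robot a ⇒ S robot a R a R a robot a   [S -> S robot a]
S robot a R a R a robot a ⇒ robot robot a R a R a robot a   [S -> robot]
robot robot a R a R a robot a ⇒ robot robot a quick a R a robot a   [R -> quick]
robot robot a quick a R a robot a ⇒ robot robot a quick a S R a a robot a   [R -> S R a]
robot robot a quick a S R a a robot a ⇒ robot robot a quick a S robot a R a a robot a   [S -> S robot a]
robot robot a quick a S robot a R a a robot a ⇒ robot robot a quick a robot robot a R a a robot a   [S -> robot]
robot robot a quick a robot robot a R a a robot a ⇒ robot robot a quick a robot robot a quick a a robot a   [R -> quick]

S ⇒ S robot a ⇒ R robot a ⇒ S R a robot a ⇒ R R a robot a ⇒ S R a R a robot a ⇒ S robot a R a R a robot a ⇒ robot robot a R a R a robot a ⇒ robot robot a quick a R a robot a ⇒ robot robot a quick a S R a a robot a ⇒ robot robot a quick a S robot a R a a robot a ⇒ robot robot a quick a robot robot a R a a robot a ⇒ robot robot a quick a robot robot a quick a a robot a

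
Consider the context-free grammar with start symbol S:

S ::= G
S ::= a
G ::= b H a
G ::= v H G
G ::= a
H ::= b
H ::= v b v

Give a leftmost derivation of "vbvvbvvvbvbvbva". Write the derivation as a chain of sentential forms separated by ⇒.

S⇒G⇒vHG⇒vbG⇒vbvHG⇒vbvvbvG⇒vbvvbvvHG⇒vbvvbvvvbvG⇒vbvvbvvvbvbHa⇒vbvvbvvvbvbvbva

S ⇒ G   [S ::= G]
G ⇒ vHG   [G ::= v H G]
vHG ⇒ vbG   [H ::= b]
vbG ⇒ vbvHG   [G ::= v H G]
vbvHG ⇒ vbvvbvG   [H ::= v b v]
vbvvbvG ⇒ vbvvbvvHG   [G ::= v H G]
vbvvbvvHG ⇒ vbvvbvvvbvG   [H ::= v b v]
vbvvbvvvbvG ⇒ vbvvbvvvbvbHa   [G ::= b H a]
vbvvbvvvbvbHa ⇒ vbvvbvvvbvbvbva   [H ::= v b v]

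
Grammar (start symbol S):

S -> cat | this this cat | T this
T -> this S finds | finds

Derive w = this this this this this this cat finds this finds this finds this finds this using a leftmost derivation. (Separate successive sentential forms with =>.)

S => T this => this S finds this => this T this finds this => this this S finds this finds this => this this T this finds this finds this => this this this S finds this finds this finds this => this this this T this finds this finds this finds this => this this this this S finds this finds this finds this finds this => this this this this this this cat finds this finds this finds this finds this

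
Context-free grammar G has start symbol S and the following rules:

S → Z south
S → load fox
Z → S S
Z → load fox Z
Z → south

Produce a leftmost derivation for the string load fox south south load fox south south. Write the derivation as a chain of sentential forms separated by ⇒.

S ⇒ Z south ⇒ S S south ⇒ load fox S south ⇒ load fox Z south south ⇒ load fox S S south south ⇒ load fox Z south S south south ⇒ load fox south south S south south ⇒ load fox south south load fox south south

S ⇒ Z south   [S → Z south]
Z south ⇒ S S south   [Z → S S]
S S south ⇒ load fox S south   [S → load fox]
load fox S south ⇒ load fox Z south south   [S → Z south]
load fox Z south south ⇒ load fox S S south south   [Z → S S]
load fox S S south south ⇒ load fox Z south S south south   [S → Z south]
load fox Z south S south south ⇒ load fox south south S south south   [Z → south]
load fox south south S south south ⇒ load fox south south load fox south south   [S → load fox]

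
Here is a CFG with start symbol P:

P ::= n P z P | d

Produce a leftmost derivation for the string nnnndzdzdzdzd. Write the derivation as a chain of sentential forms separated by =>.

P => nPzP   [P ::= n P z P]
nPzP => nnPzPzP   [P ::= n P z P]
nnPzPzP => nnnPzPzPzP   [P ::= n P z P]
nnnPzPzPzP => nnnnPzPzPzPzP   [P ::= n P z P]
nnnnPzPzPzPzP => nnnndzPzPzPzP   [P ::= d]
nnnndzPzPzPzP => nnnndzdzPzPzP   [P ::= d]
nnnndzdzPzPzP => nnnndzdzdzPzP   [P ::= d]
nnnndzdzdzPzP => nnnndzdzdzdzP   [P ::= d]
nnnndzdzdzdzP => nnnndzdzdzdzd   [P ::= d]

P=>nPzP=>nnPzPzP=>nnnPzPzPzP=>nnnnPzPzPzPzP=>nnnndzPzPzPzP=>nnnndzdzPzPzP=>nnnndzdzdzPzP=>nnnndzdzdzdzP=>nnnndzdzdzdzd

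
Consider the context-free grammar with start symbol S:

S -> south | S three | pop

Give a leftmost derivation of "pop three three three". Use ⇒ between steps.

S ⇒ S three ⇒ S three three ⇒ S three three three ⇒ pop three three three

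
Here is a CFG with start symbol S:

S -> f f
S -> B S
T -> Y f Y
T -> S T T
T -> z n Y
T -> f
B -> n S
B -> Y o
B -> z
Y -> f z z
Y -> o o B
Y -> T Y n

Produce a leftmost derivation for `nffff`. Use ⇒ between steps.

S ⇒ BS   [S -> B S]
BS ⇒ nSS   [B -> n S]
nSS ⇒ nffS   [S -> f f]
nffS ⇒ nffff   [S -> f f]

S ⇒ BS ⇒ nSS ⇒ nffS ⇒ nffff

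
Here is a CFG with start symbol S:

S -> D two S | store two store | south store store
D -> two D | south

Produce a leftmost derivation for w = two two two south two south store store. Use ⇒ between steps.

S ⇒ D two S ⇒ two D two S ⇒ two two D two S ⇒ two two two D two S ⇒ two two two south two S ⇒ two two two south two south store store

S ⇒ D two S   [S -> D two S]
D two S ⇒ two D two S   [D -> two D]
two D two S ⇒ two two D two S   [D -> two D]
two two D two S ⇒ two two two D two S   [D -> two D]
two two two D two S ⇒ two two two south two S   [D -> south]
two two two south two S ⇒ two two two south two south store store   [S -> south store store]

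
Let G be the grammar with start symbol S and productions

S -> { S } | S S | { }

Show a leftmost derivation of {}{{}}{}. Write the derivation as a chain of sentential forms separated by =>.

S => SS => SSS => {}SS => {}{S}S => {}{{}}S => {}{{}}{}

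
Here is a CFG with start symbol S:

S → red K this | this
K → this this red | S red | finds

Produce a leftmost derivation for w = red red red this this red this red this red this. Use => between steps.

S => red K this   [S → red K this]
red K this => red S red this   [K → S red]
red S red this => red red K this red this   [S → red K this]
red red K this red this => red red S red this red this   [K → S red]
red red S red this red this => red red red K this red this red this   [S → red K this]
red red red K this red this red this => red red red this this red this red this red this   [K → this this red]

S => red K this => red S red this => red red K this red this => red red S red this red this => red red red K this red this red this => red red red this this red this red this red this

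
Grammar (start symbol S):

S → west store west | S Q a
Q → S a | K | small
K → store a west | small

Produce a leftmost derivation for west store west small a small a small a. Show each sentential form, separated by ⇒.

S ⇒ S Q a ⇒ S Q a Q a ⇒ S Q a Q a Q a ⇒ west store west Q a Q a Q a ⇒ west store west small a Q a Q a ⇒ west store west small a K a Q a ⇒ west store west small a small a Q a ⇒ west store west small a small a K a ⇒ west store west small a small a small a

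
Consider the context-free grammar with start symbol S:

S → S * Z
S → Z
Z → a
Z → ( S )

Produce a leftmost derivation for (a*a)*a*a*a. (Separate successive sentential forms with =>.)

S => S*Z => S*Z*Z => S*Z*Z*Z => Z*Z*Z*Z => (S)*Z*Z*Z => (S*Z)*Z*Z*Z => (Z*Z)*Z*Z*Z => (a*Z)*Z*Z*Z => (a*a)*Z*Z*Z => (a*a)*a*Z*Z => (a*a)*a*a*Z => (a*a)*a*a*a

S => S*Z   [S → S * Z]
S*Z => S*Z*Z   [S → S * Z]
S*Z*Z => S*Z*Z*Z   [S → S * Z]
S*Z*Z*Z => Z*Z*Z*Z   [S → Z]
Z*Z*Z*Z => (S)*Z*Z*Z   [Z → ( S )]
(S)*Z*Z*Z => (S*Z)*Z*Z*Z   [S → S * Z]
(S*Z)*Z*Z*Z => (Z*Z)*Z*Z*Z   [S → Z]
(Z*Z)*Z*Z*Z => (a*Z)*Z*Z*Z   [Z → a]
(a*Z)*Z*Z*Z => (a*a)*Z*Z*Z   [Z → a]
(a*a)*Z*Z*Z => (a*a)*a*Z*Z   [Z → a]
(a*a)*a*Z*Z => (a*a)*a*a*Z   [Z → a]
(a*a)*a*a*Z => (a*a)*a*a*a   [Z → a]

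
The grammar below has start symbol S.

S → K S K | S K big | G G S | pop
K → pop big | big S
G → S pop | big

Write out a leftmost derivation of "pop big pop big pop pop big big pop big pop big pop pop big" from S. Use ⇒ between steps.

S ⇒ K S K   [S → K S K]
K S K ⇒ pop big S K   [K → pop big]
pop big S K ⇒ pop big G G S K   [S → G G S]
pop big G G S K ⇒ pop big S pop G S K   [G → S pop]
pop big S pop G S K ⇒ pop big S K big pop G S K   [S → S K big]
pop big S K big pop G S K ⇒ pop big K S K K big pop G S K   [S → K S K]
pop big K S K K big pop G S K ⇒ pop big pop big S K K big pop G S K   [K → pop big]
pop big pop big S K K big pop G S K ⇒ pop big pop big pop K K big pop G S K   [S → pop]
pop big pop big pop K K big pop G S K ⇒ pop big pop big pop pop big K big pop G S K   [K → pop big]
pop big pop big pop pop big K big pop G S K ⇒ pop big pop big pop pop big big S big pop G S K   [K → big S]
pop big pop big pop pop big big S big pop G S K ⇒ pop big pop big pop pop big big pop big pop G S K   [S → pop]
pop big pop big pop pop big big pop big pop G S K ⇒ pop big pop big pop pop big big pop big pop big S K   [G → big]
pop big pop big pop pop big big pop big pop big S K ⇒ pop big pop big pop pop big big pop big pop big pop K   [S → pop]
pop big pop big pop pop big big pop big pop big pop K ⇒ pop big pop big pop pop big big pop big pop big pop pop big   [K → pop big]

S ⇒ K S K ⇒ pop big S K ⇒ pop big G G S K ⇒ pop big S pop G S K ⇒ pop big S K big pop G S K ⇒ pop big K S K K big pop G S K ⇒ pop big pop big S K K big pop G S K ⇒ pop big pop big pop K K big pop G S K ⇒ pop big pop big pop pop big K big pop G S K ⇒ pop big pop big pop pop big big S big pop G S K ⇒ pop big pop big pop pop big big pop big pop G S K ⇒ pop big pop big pop pop big big pop big pop big S K ⇒ pop big pop big pop pop big big pop big pop big pop K ⇒ pop big pop big pop pop big big pop big pop big pop pop big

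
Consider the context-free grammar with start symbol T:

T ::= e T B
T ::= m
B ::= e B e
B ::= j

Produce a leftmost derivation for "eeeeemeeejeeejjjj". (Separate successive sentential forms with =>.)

T => eTB => eeTBB => eeeTBBB => eeeeTBBBB => eeeeeTBBBBB => eeeeemBBBBB => eeeeemeBeBBBB => eeeeemeeBeeBBBB => eeeeemeeeBeeeBBBB => eeeeemeeejeeeBBBB => eeeeemeeejeeejBBB => eeeeemeeejeeejjBB => eeeeemeeejeeejjjB => eeeeemeeejeeejjjj

T => eTB   [T ::= e T B]
eTB => eeTBB   [T ::= e T B]
eeTBB => eeeTBBB   [T ::= e T B]
eeeTBBB => eeeeTBBBB   [T ::= e T B]
eeeeTBBBB => eeeeeTBBBBB   [T ::= e T B]
eeeeeTBBBBB => eeeeemBBBBB   [T ::= m]
eeeeemBBBBB => eeeeemeBeBBBB   [B ::= e B e]
eeeeemeBeBBBB => eeeeemeeBeeBBBB   [B ::= e B e]
eeeeemeeBeeBBBB => eeeeemeeeBeeeBBBB   [B ::= e B e]
eeeeemeeeBeeeBBBB => eeeeemeeejeeeBBBB   [B ::= j]
eeeeemeeejeeeBBBB => eeeeemeeejeeejBBB   [B ::= j]
eeeeemeeejeeejBBB => eeeeemeeejeeejjBB   [B ::= j]
eeeeemeeejeeejjBB => eeeeemeeejeeejjjB   [B ::= j]
eeeeemeeejeeejjjB => eeeeemeeejeeejjjj   [B ::= j]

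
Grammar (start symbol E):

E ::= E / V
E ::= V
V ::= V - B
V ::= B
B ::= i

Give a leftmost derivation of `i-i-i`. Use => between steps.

E=>V=>V-B=>V-B-B=>B-B-B=>i-B-B=>i-i-B=>i-i-i

E => V   [E ::= V]
V => V-B   [V ::= V - B]
V-B => V-B-B   [V ::= V - B]
V-B-B => B-B-B   [V ::= B]
B-B-B => i-B-B   [B ::= i]
i-B-B => i-i-B   [B ::= i]
i-i-B => i-i-i   [B ::= i]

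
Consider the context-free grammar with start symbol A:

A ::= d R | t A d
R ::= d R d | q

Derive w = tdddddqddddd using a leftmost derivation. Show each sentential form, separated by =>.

A=>tAd=>tdRd=>tddRdd=>tdddRddd=>tddddRdddd=>tdddddRddddd=>tdddddqddddd

A => tAd   [A ::= t A d]
tAd => tdRd   [A ::= d R]
tdRd => tddRdd   [R ::= d R d]
tddRdd => tdddRddd   [R ::= d R d]
tdddRddd => tddddRdddd   [R ::= d R d]
tddddRdddd => tdddddRddddd   [R ::= d R d]
tdddddRddddd => tdddddqddddd   [R ::= q]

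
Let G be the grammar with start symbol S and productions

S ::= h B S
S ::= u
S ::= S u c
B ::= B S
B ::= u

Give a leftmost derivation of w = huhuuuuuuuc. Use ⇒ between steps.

S ⇒ hBS ⇒ huS ⇒ huSuc ⇒ huhBSuc ⇒ huhBSSuc ⇒ huhBSSSuc ⇒ huhBSSSSuc ⇒ huhBSSSSSuc ⇒ huhuSSSSSuc ⇒ huhuuSSSSuc ⇒ huhuuuSSSuc ⇒ huhuuuuSSuc ⇒ huhuuuuuSuc ⇒ huhuuuuuuuc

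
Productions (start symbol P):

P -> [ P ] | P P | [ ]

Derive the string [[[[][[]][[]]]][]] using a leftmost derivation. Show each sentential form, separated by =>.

P => [P]   [P -> [ P ]]
[P] => [PP]   [P -> P P]
[PP] => [[P]P]   [P -> [ P ]]
[[P]P] => [[[P]]P]   [P -> [ P ]]
[[[P]]P] => [[[PP]]P]   [P -> P P]
[[[PP]]P] => [[[[]P]]P]   [P -> [ ]]
[[[[]P]]P] => [[[[]PP]]P]   [P -> P P]
[[[[]PP]]P] => [[[[][P]P]]P]   [P -> [ P ]]
[[[[][P]P]]P] => [[[[][[]]P]]P]   [P -> [ ]]
[[[[][[]]P]]P] => [[[[][[]][P]]]P]   [P -> [ P ]]
[[[[][[]][P]]]P] => [[[[][[]][[]]]]P]   [P -> [ ]]
[[[[][[]][[]]]]P] => [[[[][[]][[]]]][]]   [P -> [ ]]

P => [P] => [PP] => [[P]P] => [[[P]]P] => [[[PP]]P] => [[[[]P]]P] => [[[[]PP]]P] => [[[[][P]P]]P] => [[[[][[]]P]]P] => [[[[][[]][P]]]P] => [[[[][[]][[]]]]P] => [[[[][[]][[]]]][]]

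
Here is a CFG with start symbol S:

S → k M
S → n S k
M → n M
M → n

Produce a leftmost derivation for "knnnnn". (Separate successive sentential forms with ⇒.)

S ⇒ kM ⇒ knM ⇒ knnM ⇒ knnnM ⇒ knnnnM ⇒ knnnnn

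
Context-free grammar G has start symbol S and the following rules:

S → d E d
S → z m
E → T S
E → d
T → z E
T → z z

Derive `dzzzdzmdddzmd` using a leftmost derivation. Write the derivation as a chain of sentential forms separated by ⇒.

S ⇒ dEd ⇒ dTSd ⇒ dzESd ⇒ dzTSSd ⇒ dzzESSd ⇒ dzzTSSSd ⇒ dzzzESSSd ⇒ dzzzdSSSd ⇒ dzzzdzmSSd ⇒ dzzzdzmdEdSd ⇒ dzzzdzmdddSd ⇒ dzzzdzmdddzmd

S ⇒ dEd   [S → d E d]
dEd ⇒ dTSd   [E → T S]
dTSd ⇒ dzESd   [T → z E]
dzESd ⇒ dzTSSd   [E → T S]
dzTSSd ⇒ dzzESSd   [T → z E]
dzzESSd ⇒ dzzTSSSd   [E → T S]
dzzTSSSd ⇒ dzzzESSSd   [T → z E]
dzzzESSSd ⇒ dzzzdSSSd   [E → d]
dzzzdSSSd ⇒ dzzzdzmSSd   [S → z m]
dzzzdzmSSd ⇒ dzzzdzmdEdSd   [S → d E d]
dzzzdzmdEdSd ⇒ dzzzdzmdddSd   [E → d]
dzzzdzmdddSd ⇒ dzzzdzmdddzmd   [S → z m]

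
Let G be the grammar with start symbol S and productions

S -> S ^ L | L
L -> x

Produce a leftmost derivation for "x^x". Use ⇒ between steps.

S⇒S^L⇒L^L⇒x^L⇒x^x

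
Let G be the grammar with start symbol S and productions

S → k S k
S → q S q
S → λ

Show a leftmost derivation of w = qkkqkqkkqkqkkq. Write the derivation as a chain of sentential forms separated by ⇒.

S ⇒ qSq ⇒ qkSkq ⇒ qkkSkkq ⇒ qkkqSqkkq ⇒ qkkqkSkqkkq ⇒ qkkqkqSqkqkkq ⇒ qkkqkqkSkqkqkkq ⇒ qkkqkqkkqkqkkq

S ⇒ qSq   [S → q S q]
qSq ⇒ qkSkq   [S → k S k]
qkSkq ⇒ qkkSkkq   [S → k S k]
qkkSkkq ⇒ qkkqSqkkq   [S → q S q]
qkkqSqkkq ⇒ qkkqkSkqkkq   [S → k S k]
qkkqkSkqkkq ⇒ qkkqkqSqkqkkq   [S → q S q]
qkkqkqSqkqkkq ⇒ qkkqkqkSkqkqkkq   [S → k S k]
qkkqkqkSkqkqkkq ⇒ qkkqkqkkqkqkkq   [S → λ]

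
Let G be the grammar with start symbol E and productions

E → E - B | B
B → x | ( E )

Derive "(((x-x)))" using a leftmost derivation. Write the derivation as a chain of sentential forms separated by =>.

E => B   [E → B]
B => (E)   [B → ( E )]
(E) => (B)   [E → B]
(B) => ((E))   [B → ( E )]
((E)) => ((B))   [E → B]
((B)) => (((E)))   [B → ( E )]
(((E))) => (((E-B)))   [E → E - B]
(((E-B))) => (((B-B)))   [E → B]
(((B-B))) => (((x-B)))   [B → x]
(((x-B))) => (((x-x)))   [B → x]

E=>B=>(E)=>(B)=>((E))=>((B))=>(((E)))=>(((E-B)))=>(((B-B)))=>(((x-B)))=>(((x-x)))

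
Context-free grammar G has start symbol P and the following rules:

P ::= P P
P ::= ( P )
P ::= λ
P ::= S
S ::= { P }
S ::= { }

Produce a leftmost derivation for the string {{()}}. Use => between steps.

P => S   [P ::= S]
S => {P}   [S ::= { P }]
{P} => {PP}   [P ::= P P]
{PP} => {PPP}   [P ::= P P]
{PPP} => {PPPP}   [P ::= P P]
{PPPP} => {SPPP}   [P ::= S]
{SPPP} => {{P}PPP}   [S ::= { P }]
{{P}PPP} => {{(P)}PPP}   [P ::= ( P )]
{{(P)}PPP} => {{()}PPP}   [P ::= λ]
{{()}PPP} => {{()}PP}   [P ::= λ]
{{()}PP} => {{()}P}   [P ::= λ]
{{()}P} => {{()}}   [P ::= λ]

P => S => {P} => {PP} => {PPP} => {PPPP} => {SPPP} => {{P}PPP} => {{(P)}PPP} => {{()}PPP} => {{()}PP} => {{()}P} => {{()}}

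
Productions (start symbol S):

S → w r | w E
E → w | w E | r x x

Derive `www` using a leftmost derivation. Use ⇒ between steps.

S⇒wE⇒wwE⇒www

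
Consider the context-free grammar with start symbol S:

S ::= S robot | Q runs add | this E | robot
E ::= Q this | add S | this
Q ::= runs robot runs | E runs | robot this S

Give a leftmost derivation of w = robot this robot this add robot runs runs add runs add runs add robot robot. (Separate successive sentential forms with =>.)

S => S robot => S robot robot => Q runs add robot robot => robot this S runs add robot robot => robot this Q runs add runs add robot robot => robot this robot this S runs add runs add robot robot => robot this robot this Q runs add runs add runs add robot robot => robot this robot this E runs runs add runs add runs add robot robot => robot this robot this add S runs runs add runs add runs add robot robot => robot this robot this add robot runs runs add runs add runs add robot robot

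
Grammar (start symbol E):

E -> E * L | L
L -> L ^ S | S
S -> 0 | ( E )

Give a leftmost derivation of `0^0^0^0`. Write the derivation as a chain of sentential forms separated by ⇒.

E ⇒ L   [E -> L]
L ⇒ L^S   [L -> L ^ S]
L^S ⇒ L^S^S   [L -> L ^ S]
L^S^S ⇒ L^S^S^S   [L -> L ^ S]
L^S^S^S ⇒ S^S^S^S   [L -> S]
S^S^S^S ⇒ 0^S^S^S   [S -> 0]
0^S^S^S ⇒ 0^0^S^S   [S -> 0]
0^0^S^S ⇒ 0^0^0^S   [S -> 0]
0^0^0^S ⇒ 0^0^0^0   [S -> 0]

E ⇒ L ⇒ L^S ⇒ L^S^S ⇒ L^S^S^S ⇒ S^S^S^S ⇒ 0^S^S^S ⇒ 0^0^S^S ⇒ 0^0^0^S ⇒ 0^0^0^0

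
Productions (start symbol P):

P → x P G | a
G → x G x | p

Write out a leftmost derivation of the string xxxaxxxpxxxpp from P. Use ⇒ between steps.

P ⇒ xPG ⇒ xxPGG ⇒ xxxPGGG ⇒ xxxaGGG ⇒ xxxaxGxGG ⇒ xxxaxxGxxGG ⇒ xxxaxxxGxxxGG ⇒ xxxaxxxpxxxGG ⇒ xxxaxxxpxxxpG ⇒ xxxaxxxpxxxpp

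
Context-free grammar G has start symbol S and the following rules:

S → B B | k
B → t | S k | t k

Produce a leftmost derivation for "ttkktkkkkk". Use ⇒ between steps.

S ⇒ BB ⇒ SkB ⇒ BBkB ⇒ tBkB ⇒ tSkkB ⇒ tBBkkB ⇒ ttBkkB ⇒ ttSkkkB ⇒ ttBBkkkB ⇒ ttSkBkkkB ⇒ ttkkBkkkB ⇒ ttkktkkkB ⇒ ttkktkkkSk ⇒ ttkktkkkkk

S ⇒ BB   [S → B B]
BB ⇒ SkB   [B → S k]
SkB ⇒ BBkB   [S → B B]
BBkB ⇒ tBkB   [B → t]
tBkB ⇒ tSkkB   [B → S k]
tSkkB ⇒ tBBkkB   [S → B B]
tBBkkB ⇒ ttBkkB   [B → t]
ttBkkB ⇒ ttSkkkB   [B → S k]
ttSkkkB ⇒ ttBBkkkB   [S → B B]
ttBBkkkB ⇒ ttSkBkkkB   [B → S k]
ttSkBkkkB ⇒ ttkkBkkkB   [S → k]
ttkkBkkkB ⇒ ttkktkkkB   [B → t]
ttkktkkkB ⇒ ttkktkkkSk   [B → S k]
ttkktkkkSk ⇒ ttkktkkkkk   [S → k]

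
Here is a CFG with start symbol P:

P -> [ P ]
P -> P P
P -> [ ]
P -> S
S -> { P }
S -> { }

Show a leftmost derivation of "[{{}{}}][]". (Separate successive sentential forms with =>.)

P => PP => [P]P => [S]P => [{P}]P => [{PP}]P => [{SP}]P => [{{}P}]P => [{{}S}]P => [{{}{}}]P => [{{}{}}][]

P => PP   [P -> P P]
PP => [P]P   [P -> [ P ]]
[P]P => [S]P   [P -> S]
[S]P => [{P}]P   [S -> { P }]
[{P}]P => [{PP}]P   [P -> P P]
[{PP}]P => [{SP}]P   [P -> S]
[{SP}]P => [{{}P}]P   [S -> { }]
[{{}P}]P => [{{}S}]P   [P -> S]
[{{}S}]P => [{{}{}}]P   [S -> { }]
[{{}{}}]P => [{{}{}}][]   [P -> [ ]]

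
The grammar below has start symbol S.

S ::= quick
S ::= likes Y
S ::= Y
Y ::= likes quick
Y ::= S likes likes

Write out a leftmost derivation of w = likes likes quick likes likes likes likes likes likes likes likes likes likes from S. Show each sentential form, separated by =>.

S => Y => S likes likes => Y likes likes => S likes likes likes likes => Y likes likes likes likes => S likes likes likes likes likes likes => Y likes likes likes likes likes likes => S likes likes likes likes likes likes likes likes => likes Y likes likes likes likes likes likes likes likes => likes S likes likes likes likes likes likes likes likes likes likes => likes Y likes likes likes likes likes likes likes likes likes likes => likes likes quick likes likes likes likes likes likes likes likes likes likes

S => Y   [S ::= Y]
Y => S likes likes   [Y ::= S likes likes]
S likes likes => Y likes likes   [S ::= Y]
Y likes likes => S likes likes likes likes   [Y ::= S likes likes]
S likes likes likes likes => Y likes likes likes likes   [S ::= Y]
Y likes likes likes likes => S likes likes likes likes likes likes   [Y ::= S likes likes]
S likes likes likes likes likes likes => Y likes likes likes likes likes likes   [S ::= Y]
Y likes likes likes likes likes likes => S likes likes likes likes likes likes likes likes   [Y ::= S likes likes]
S likes likes likes likes likes likes likes likes => likes Y likes likes likes likes likes likes likes likes   [S ::= likes Y]
likes Y likes likes likes likes likes likes likes likes => likes S likes likes likes likes likes likes likes likes likes likes   [Y ::= S likes likes]
likes S likes likes likes likes likes likes likes likes likes likes => likes Y likes likes likes likes likes likes likes likes likes likes   [S ::= Y]
likes Y likes likes likes likes likes likes likes likes likes likes => likes likes quick likes likes likes likes likes likes likes likes likes likes   [Y ::= likes quick]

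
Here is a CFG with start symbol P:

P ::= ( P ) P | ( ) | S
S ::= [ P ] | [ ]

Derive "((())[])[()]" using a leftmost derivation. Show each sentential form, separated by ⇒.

P ⇒ (P)P   [P ::= ( P ) P]
(P)P ⇒ ((P)P)P   [P ::= ( P ) P]
((P)P)P ⇒ ((())P)P   [P ::= ( )]
((())P)P ⇒ ((())S)P   [P ::= S]
((())S)P ⇒ ((())[])P   [S ::= [ ]]
((())[])P ⇒ ((())[])S   [P ::= S]
((())[])S ⇒ ((())[])[P]   [S ::= [ P ]]
((())[])[P] ⇒ ((())[])[()]   [P ::= ( )]

P ⇒ (P)P ⇒ ((P)P)P ⇒ ((())P)P ⇒ ((())S)P ⇒ ((())[])P ⇒ ((())[])S ⇒ ((())[])[P] ⇒ ((())[])[()]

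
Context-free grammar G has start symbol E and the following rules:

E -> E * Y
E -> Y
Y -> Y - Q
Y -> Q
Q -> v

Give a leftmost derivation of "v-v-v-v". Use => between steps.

E => Y => Y-Q => Y-Q-Q => Y-Q-Q-Q => Q-Q-Q-Q => v-Q-Q-Q => v-v-Q-Q => v-v-v-Q => v-v-v-v

E => Y   [E -> Y]
Y => Y-Q   [Y -> Y - Q]
Y-Q => Y-Q-Q   [Y -> Y - Q]
Y-Q-Q => Y-Q-Q-Q   [Y -> Y - Q]
Y-Q-Q-Q => Q-Q-Q-Q   [Y -> Q]
Q-Q-Q-Q => v-Q-Q-Q   [Q -> v]
v-Q-Q-Q => v-v-Q-Q   [Q -> v]
v-v-Q-Q => v-v-v-Q   [Q -> v]
v-v-v-Q => v-v-v-v   [Q -> v]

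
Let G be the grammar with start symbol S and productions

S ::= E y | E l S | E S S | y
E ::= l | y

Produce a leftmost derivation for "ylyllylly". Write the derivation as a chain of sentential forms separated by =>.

S => ElS   [S ::= E l S]
ElS => ylS   [E ::= y]
ylS => ylElS   [S ::= E l S]
ylElS => ylylS   [E ::= y]
ylylS => ylylESS   [S ::= E S S]
ylylESS => ylyllSS   [E ::= l]
ylyllSS => ylyllyS   [S ::= y]
ylyllyS => ylyllyElS   [S ::= E l S]
ylyllyElS => ylyllyllS   [E ::= l]
ylyllyllS => ylyllylly   [S ::= y]

S => ElS => ylS => ylElS => ylylS => ylylESS => ylyllSS => ylyllyS => ylyllyElS => ylyllyllS => ylyllylly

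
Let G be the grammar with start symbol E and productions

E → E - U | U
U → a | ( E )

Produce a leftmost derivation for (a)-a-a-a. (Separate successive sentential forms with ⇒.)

E ⇒ E-U ⇒ E-U-U ⇒ E-U-U-U ⇒ U-U-U-U ⇒ (E)-U-U-U ⇒ (U)-U-U-U ⇒ (a)-U-U-U ⇒ (a)-a-U-U ⇒ (a)-a-a-U ⇒ (a)-a-a-a

E ⇒ E-U   [E → E - U]
E-U ⇒ E-U-U   [E → E - U]
E-U-U ⇒ E-U-U-U   [E → E - U]
E-U-U-U ⇒ U-U-U-U   [E → U]
U-U-U-U ⇒ (E)-U-U-U   [U → ( E )]
(E)-U-U-U ⇒ (U)-U-U-U   [E → U]
(U)-U-U-U ⇒ (a)-U-U-U   [U → a]
(a)-U-U-U ⇒ (a)-a-U-U   [U → a]
(a)-a-U-U ⇒ (a)-a-a-U   [U → a]
(a)-a-a-U ⇒ (a)-a-a-a   [U → a]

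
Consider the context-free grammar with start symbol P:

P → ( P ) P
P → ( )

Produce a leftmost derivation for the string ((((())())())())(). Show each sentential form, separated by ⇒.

P ⇒ (P)P ⇒ ((P)P)P ⇒ (((P)P)P)P ⇒ ((((P)P)P)P)P ⇒ ((((())P)P)P)P ⇒ ((((())())P)P)P ⇒ ((((())())())P)P ⇒ ((((())())())())P ⇒ ((((())())())())()

P ⇒ (P)P   [P → ( P ) P]
(P)P ⇒ ((P)P)P   [P → ( P ) P]
((P)P)P ⇒ (((P)P)P)P   [P → ( P ) P]
(((P)P)P)P ⇒ ((((P)P)P)P)P   [P → ( P ) P]
((((P)P)P)P)P ⇒ ((((())P)P)P)P   [P → ( )]
((((())P)P)P)P ⇒ ((((())())P)P)P   [P → ( )]
((((())())P)P)P ⇒ ((((())())())P)P   [P → ( )]
((((())())())P)P ⇒ ((((())())())())P   [P → ( )]
((((())())())())P ⇒ ((((())())())())()   [P → ( )]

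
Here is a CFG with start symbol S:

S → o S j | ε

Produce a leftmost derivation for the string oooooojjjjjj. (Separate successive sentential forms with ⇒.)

S⇒oSj⇒ooSjj⇒oooSjjj⇒ooooSjjjj⇒oooooSjjjjj⇒ooooooSjjjjjj⇒oooooojjjjjj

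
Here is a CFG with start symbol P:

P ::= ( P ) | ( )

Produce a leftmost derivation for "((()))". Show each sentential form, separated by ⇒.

P ⇒ (P) ⇒ ((P)) ⇒ ((()))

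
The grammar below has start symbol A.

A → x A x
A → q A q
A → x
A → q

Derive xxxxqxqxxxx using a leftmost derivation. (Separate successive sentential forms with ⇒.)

A ⇒ xAx   [A → x A x]
xAx ⇒ xxAxx   [A → x A x]
xxAxx ⇒ xxxAxxx   [A → x A x]
xxxAxxx ⇒ xxxxAxxxx   [A → x A x]
xxxxAxxxx ⇒ xxxxqAqxxxx   [A → q A q]
xxxxqAqxxxx ⇒ xxxxqxqxxxx   [A → x]

A ⇒ xAx ⇒ xxAxx ⇒ xxxAxxx ⇒ xxxxAxxxx ⇒ xxxxqAqxxxx ⇒ xxxxqxqxxxx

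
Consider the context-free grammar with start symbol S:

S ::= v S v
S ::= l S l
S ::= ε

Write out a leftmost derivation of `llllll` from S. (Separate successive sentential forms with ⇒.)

S ⇒ lSl ⇒ llSll ⇒ lllSlll ⇒ llllll

S ⇒ lSl   [S ::= l S l]
lSl ⇒ llSll   [S ::= l S l]
llSll ⇒ lllSlll   [S ::= l S l]
lllSlll ⇒ llllll   [S ::= ε]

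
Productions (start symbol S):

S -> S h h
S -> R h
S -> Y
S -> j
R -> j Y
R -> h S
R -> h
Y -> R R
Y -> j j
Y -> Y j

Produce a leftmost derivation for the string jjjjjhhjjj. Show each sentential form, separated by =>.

S => Y => RR => jYR => jRRR => jjYRR => jjYjRR => jjjjjRR => jjjjjhR => jjjjjhhS => jjjjjhhY => jjjjjhhYj => jjjjjhhjjj

S => Y   [S -> Y]
Y => RR   [Y -> R R]
RR => jYR   [R -> j Y]
jYR => jRRR   [Y -> R R]
jRRR => jjYRR   [R -> j Y]
jjYRR => jjYjRR   [Y -> Y j]
jjYjRR => jjjjjRR   [Y -> j j]
jjjjjRR => jjjjjhR   [R -> h]
jjjjjhR => jjjjjhhS   [R -> h S]
jjjjjhhS => jjjjjhhY   [S -> Y]
jjjjjhhY => jjjjjhhYj   [Y -> Y j]
jjjjjhhYj => jjjjjhhjjj   [Y -> j j]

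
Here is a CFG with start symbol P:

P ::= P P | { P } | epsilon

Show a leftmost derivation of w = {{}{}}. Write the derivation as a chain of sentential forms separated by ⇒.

P ⇒ PP   [P ::= P P]
PP ⇒ PPP   [P ::= P P]
PPP ⇒ {P}PP   [P ::= { P }]
{P}PP ⇒ {PP}PP   [P ::= P P]
{PP}PP ⇒ {{P}P}PP   [P ::= { P }]
{{P}P}PP ⇒ {{}P}PP   [P ::= epsilon]
{{}P}PP ⇒ {{}{P}}PP   [P ::= { P }]
{{}{P}}PP ⇒ {{}{}}PP   [P ::= epsilon]
{{}{}}PP ⇒ {{}{}}P   [P ::= epsilon]
{{}{}}P ⇒ {{}{}}   [P ::= epsilon]

P ⇒ PP ⇒ PPP ⇒ {P}PP ⇒ {PP}PP ⇒ {{P}P}PP ⇒ {{}P}PP ⇒ {{}{P}}PP ⇒ {{}{}}PP ⇒ {{}{}}P ⇒ {{}{}}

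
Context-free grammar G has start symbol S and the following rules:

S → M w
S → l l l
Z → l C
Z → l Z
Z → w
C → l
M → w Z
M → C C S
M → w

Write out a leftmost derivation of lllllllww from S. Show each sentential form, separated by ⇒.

S⇒Mw⇒CCSw⇒lCSw⇒llSw⇒llMww⇒llCCSww⇒lllCSww⇒llllSww⇒lllllllww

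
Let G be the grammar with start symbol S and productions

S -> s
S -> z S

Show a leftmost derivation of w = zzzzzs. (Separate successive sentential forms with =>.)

S => zS => zzS => zzzS => zzzzS => zzzzzS => zzzzzs

S => zS   [S -> z S]
zS => zzS   [S -> z S]
zzS => zzzS   [S -> z S]
zzzS => zzzzS   [S -> z S]
zzzzS => zzzzzS   [S -> z S]
zzzzzS => zzzzzs   [S -> s]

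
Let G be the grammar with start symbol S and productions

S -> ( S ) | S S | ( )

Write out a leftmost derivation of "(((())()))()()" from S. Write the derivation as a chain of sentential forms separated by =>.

S=>SS=>SSS=>(S)SS=>((S))SS=>((SS))SS=>(((S)S))SS=>(((())S))SS=>(((())()))SS=>(((())()))()S=>(((())()))()()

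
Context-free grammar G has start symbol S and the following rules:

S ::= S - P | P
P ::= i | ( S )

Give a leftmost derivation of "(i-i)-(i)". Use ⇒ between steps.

S⇒S-P⇒P-P⇒(S)-P⇒(S-P)-P⇒(P-P)-P⇒(i-P)-P⇒(i-i)-P⇒(i-i)-(S)⇒(i-i)-(P)⇒(i-i)-(i)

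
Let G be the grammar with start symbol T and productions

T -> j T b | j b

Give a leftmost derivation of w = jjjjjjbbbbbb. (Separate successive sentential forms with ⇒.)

T⇒jTb⇒jjTbb⇒jjjTbbb⇒jjjjTbbbb⇒jjjjjTbbbbb⇒jjjjjjbbbbbb

T ⇒ jTb   [T -> j T b]
jTb ⇒ jjTbb   [T -> j T b]
jjTbb ⇒ jjjTbbb   [T -> j T b]
jjjTbbb ⇒ jjjjTbbbb   [T -> j T b]
jjjjTbbbb ⇒ jjjjjTbbbbb   [T -> j T b]
jjjjjTbbbbb ⇒ jjjjjjbbbbbb   [T -> j b]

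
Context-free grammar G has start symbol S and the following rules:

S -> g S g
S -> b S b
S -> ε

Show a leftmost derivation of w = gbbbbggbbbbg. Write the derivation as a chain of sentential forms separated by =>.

S => gSg => gbSbg => gbbSbbg => gbbbSbbbg => gbbbbSbbbbg => gbbbbgSgbbbbg => gbbbbggbbbbg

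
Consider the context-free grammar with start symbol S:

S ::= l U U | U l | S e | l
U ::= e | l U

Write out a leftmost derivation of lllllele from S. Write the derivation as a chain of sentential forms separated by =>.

S => lUU   [S ::= l U U]
lUU => llUU   [U ::= l U]
llUU => lllUU   [U ::= l U]
lllUU => llllUU   [U ::= l U]
llllUU => lllllUU   [U ::= l U]
lllllUU => llllleU   [U ::= e]
llllleU => lllllelU   [U ::= l U]
lllllelU => lllllele   [U ::= e]

S => lUU => llUU => lllUU => llllUU => lllllUU => llllleU => lllllelU => lllllele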